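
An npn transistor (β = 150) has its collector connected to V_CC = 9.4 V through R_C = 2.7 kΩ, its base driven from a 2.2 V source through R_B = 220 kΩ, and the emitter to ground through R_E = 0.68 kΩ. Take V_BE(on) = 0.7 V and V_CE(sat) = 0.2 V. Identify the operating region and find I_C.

Assume active. Base-emitter loop: I_B = (V_BB − V_BE)/(R_B + (β+1)R_E) = (2.2 − 0.7)/(220 + 151×0.68) = 0.00465 mA.
I_C = β·I_B = 150×0.00465 = 0.697 mA.
V_CE = V_CC − I_C·R_C − I_E·R_E = 9.4 − 0.697×2.7 − 0.702×0.68 = 7.04 V > V_CE(sat), so the active-region assumption holds.

active; I_C ≈ 0.7 mA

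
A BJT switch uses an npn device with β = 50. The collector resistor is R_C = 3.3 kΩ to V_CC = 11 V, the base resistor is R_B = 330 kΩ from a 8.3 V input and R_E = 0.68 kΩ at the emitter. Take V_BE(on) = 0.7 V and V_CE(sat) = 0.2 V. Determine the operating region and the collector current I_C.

Assume active. Base-emitter loop: I_B = (V_BB − V_BE)/(R_B + (β+1)R_E) = (8.3 − 0.7)/(330 + 51×0.68) = 0.0208 mA.
I_C = β·I_B = 50×0.0208 = 1.04 mA.
V_CE = V_CC − I_C·R_C − I_E·R_E = 11 − 1.04×3.3 − 1.06×0.68 = 6.84 V > V_CE(sat), so the active-region assumption holds.

active; I_C ≈ 1 mA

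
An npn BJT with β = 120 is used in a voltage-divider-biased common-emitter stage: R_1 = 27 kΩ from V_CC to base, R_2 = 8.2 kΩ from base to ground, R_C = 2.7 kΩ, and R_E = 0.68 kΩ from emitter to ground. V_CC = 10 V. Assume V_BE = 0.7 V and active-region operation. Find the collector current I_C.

Thevenize the base divider: V_Th = V_CC·R_2/(R_1+R_2) = 10×8.2/35.2 = 2.33 V, R_Th = R_1‖R_2 = 6.29 kΩ.
Base-emitter loop: V_Th = I_B·R_Th + V_BE + (β+1)I_B·R_E, so I_B = (2.33 − 0.7) / (6.29 + 121×0.68) = 0.0184 mA.
I_C = β·I_B = 120×0.0184 = 2.21 mA, and I_E = (β+1)I_B = 2.23 mA.
V_CE = V_CC − I_C·R_C − I_E·R_E = 10 − 2.21×2.7 − 2.23×0.68 = 2.53 V.
V_CE = 2.53 V > 0.2 V confirms active-region operation.

I_C ≈ 2.2 mA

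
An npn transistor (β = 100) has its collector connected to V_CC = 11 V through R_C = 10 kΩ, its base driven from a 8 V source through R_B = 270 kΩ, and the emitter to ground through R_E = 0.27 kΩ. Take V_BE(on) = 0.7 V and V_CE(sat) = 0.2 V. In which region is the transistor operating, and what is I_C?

saturation; I_C ≈ 1.1 mA

Assume active: I_B = (8 − 0.7)/(270 + 101×0.27) = 0.0246 mA, I_C = β·I_B = 2.46 mA.
Then V_CE = 11 − 2.46×10 − 2.48×0.27 = -14.2 V < 0.2 V — the active assumption fails.
Re-solve with V_CE = 0.2 V. KCL at the emitter: V_E/R_E = (V_BB−0.7−V_E)/R_B + (V_CC−0.2−V_E)/R_C, giving V_E = 0.291 V.
I_C = (V_CC − 0.2 − V_E)/R_C = (10.8 − 0.291)/10 = 1.05 mA.
Check: I_B = (7.3 − 0.291)/270 = 0.026 mA, and β·I_B = 2.6 mA > I_C, confirming saturation.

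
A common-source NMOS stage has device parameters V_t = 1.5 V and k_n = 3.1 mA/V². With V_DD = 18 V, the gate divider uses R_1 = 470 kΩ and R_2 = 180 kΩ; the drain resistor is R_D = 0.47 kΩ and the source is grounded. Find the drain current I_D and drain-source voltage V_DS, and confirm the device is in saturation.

V_G = V_DD·R_2/(R_1+R_2) = 18×180/650 = 4.98 V. With the source grounded, V_GS = V_G = 4.98 V.
Assume saturation: I_D = (k_n/2)(V_GS − V_t)² = (3.1/2)×(4.98 − 1.5)² = 1.55×3.48² = 18.8 mA.
V_DS = V_DD − I_D·R_D = 18 − 18.8×0.47 = 9.15 V.
Saturation requires V_DS ≥ V_GS − V_t = 3.48 V; 9.15 ≥ 3.48 ✓.

I_D ≈ 19 mA, V_DS ≈ 9.2 V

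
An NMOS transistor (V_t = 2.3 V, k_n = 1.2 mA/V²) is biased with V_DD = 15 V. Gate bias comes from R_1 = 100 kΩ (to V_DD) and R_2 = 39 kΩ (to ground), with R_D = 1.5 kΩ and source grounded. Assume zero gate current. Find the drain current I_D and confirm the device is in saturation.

I_D ≈ 2.2 mA

V_G = V_DD·R_2/(R_1+R_2) = 15×39/139 = 4.21 V. With the source grounded, V_GS = V_G = 4.21 V.
Assume saturation: I_D = (k_n/2)(V_GS − V_t)² = (1.2/2)×(4.21 − 2.3)² = 0.6×1.91² = 2.19 mA.
V_DS = V_DD − I_D·R_D = 15 − 2.19×1.5 = 11.7 V.
Saturation requires V_DS ≥ V_GS − V_t = 1.91 V; 11.7 ≥ 1.91 ✓.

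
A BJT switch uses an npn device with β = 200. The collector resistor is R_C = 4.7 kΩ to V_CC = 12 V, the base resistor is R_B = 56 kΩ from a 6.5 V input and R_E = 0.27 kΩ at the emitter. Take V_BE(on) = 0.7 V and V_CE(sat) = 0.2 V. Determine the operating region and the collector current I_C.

saturation; I_C ≈ 2.4 mA

Assume active: I_B = (6.5 − 0.7)/(56 + 201×0.27) = 0.0526 mA, I_C = β·I_B = 10.5 mA.
Then V_CE = 12 − 10.5×4.7 − 10.6×0.27 = -40.3 V < 0.2 V — the active assumption fails.
Re-solve with V_CE = 0.2 V. KCL at the emitter: V_E/R_E = (V_BB−0.7−V_E)/R_B + (V_CC−0.2−V_E)/R_C, giving V_E = 0.664 V.
I_C = (V_CC − 0.2 − V_E)/R_C = (11.8 − 0.664)/4.7 = 2.37 mA.
Check: I_B = (5.8 − 0.664)/56 = 0.0917 mA, and β·I_B = 18.3 mA > I_C, confirming saturation.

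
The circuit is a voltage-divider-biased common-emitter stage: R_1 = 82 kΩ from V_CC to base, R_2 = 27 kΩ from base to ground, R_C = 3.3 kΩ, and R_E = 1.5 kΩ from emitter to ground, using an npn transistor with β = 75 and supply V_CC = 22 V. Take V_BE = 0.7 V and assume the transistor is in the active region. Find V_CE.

Thevenize the base divider: V_Th = V_CC·R_2/(R_1+R_2) = 22×27/109 = 5.45 V, R_Th = R_1‖R_2 = 20.3 kΩ.
Base-emitter loop: V_Th = I_B·R_Th + V_BE + (β+1)I_B·R_E, so I_B = (5.45 − 0.7) / (20.3 + 76×1.5) = 0.0354 mA.
I_C = β·I_B = 75×0.0354 = 2.65 mA, and I_E = (β+1)I_B = 2.69 mA.
V_CE = V_CC − I_C·R_C − I_E·R_E = 22 − 2.65×3.3 − 2.69×1.5 = 9.22 V.
V_CE = 9.22 V > 0.2 V confirms active-region operation.

V_CE ≈ 9.2 V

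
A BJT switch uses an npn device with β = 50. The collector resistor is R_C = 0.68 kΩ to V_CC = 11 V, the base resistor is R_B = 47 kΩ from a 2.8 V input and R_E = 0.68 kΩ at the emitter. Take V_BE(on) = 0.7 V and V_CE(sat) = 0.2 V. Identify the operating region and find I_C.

active; I_C ≈ 1.3 mA

Assume active. Base-emitter loop: I_B = (V_BB − V_BE)/(R_B + (β+1)R_E) = (2.8 − 0.7)/(47 + 51×0.68) = 0.0257 mA.
I_C = β·I_B = 50×0.0257 = 1.29 mA.
V_CE = V_CC − I_C·R_C − I_E·R_E = 11 − 1.29×0.68 − 1.31×0.68 = 9.23 V > V_CE(sat), so the active-region assumption holds.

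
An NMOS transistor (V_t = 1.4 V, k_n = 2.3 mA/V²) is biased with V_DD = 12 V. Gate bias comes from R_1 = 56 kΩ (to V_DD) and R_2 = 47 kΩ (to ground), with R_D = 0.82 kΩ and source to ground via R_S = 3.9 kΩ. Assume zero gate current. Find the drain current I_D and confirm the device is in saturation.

V_G = V_DD·R_2/(R_1+R_2) = 12×47/103 = 5.48 V.
Assume saturation: I_D = (k_n/2)(V_GS − V_t)² with V_GS = V_G − I_D·R_S = 5.48 − 3.9·I_D.
Substituting gives 17.5·I_D² − 37.6·I_D + 19.1 = 0, with roots I_D = 0.828 or 1.32 mA.
The root I_D = 1.32 mA gives V_GS = 0.329 V ≤ V_t, so take I_D = 0.828 mA.
Then V_GS = 2.25 V and V_DS = V_DD − I_D(R_D+R_S) = 12 − 0.828×4.72 = 8.09 V.
Saturation requires V_DS ≥ V_GS − V_t = 0.848 V; 8.09 ≥ 0.848 ✓.

I_D ≈ 0.83 mA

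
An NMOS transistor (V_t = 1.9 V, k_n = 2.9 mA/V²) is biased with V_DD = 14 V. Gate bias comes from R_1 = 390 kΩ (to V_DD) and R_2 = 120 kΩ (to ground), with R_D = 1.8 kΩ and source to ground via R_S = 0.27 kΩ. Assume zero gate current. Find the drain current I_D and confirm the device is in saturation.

I_D ≈ 1.5 mA

V_G = V_DD·R_2/(R_1+R_2) = 14×120/510 = 3.29 V.
Assume saturation: I_D = (k_n/2)(V_GS − V_t)² with V_GS = V_G − I_D·R_S = 3.29 − 0.27·I_D.
Substituting gives 0.106·I_D² − 2.09·I_D + 2.82 = 0, with roots I_D = 1.45 or 18.3 mA.
The root I_D = 18.3 mA gives V_GS = -1.66 V ≤ V_t, so take I_D = 1.45 mA.
Then V_GS = 2.9 V and V_DS = V_DD − I_D(R_D+R_S) = 14 − 1.45×2.07 = 11 V.
Saturation requires V_DS ≥ V_GS − V_t = 1 V; 11 ≥ 1 ✓.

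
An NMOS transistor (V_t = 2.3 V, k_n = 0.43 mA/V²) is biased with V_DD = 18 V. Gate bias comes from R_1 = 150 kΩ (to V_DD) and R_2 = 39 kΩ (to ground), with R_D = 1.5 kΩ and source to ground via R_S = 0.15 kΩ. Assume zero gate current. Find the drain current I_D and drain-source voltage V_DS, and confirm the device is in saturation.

I_D ≈ 0.39 mA, V_DS ≈ 17 V

V_G = V_DD·R_2/(R_1+R_2) = 18×39/189 = 3.71 V.
Assume saturation: I_D = (k_n/2)(V_GS − V_t)² with V_GS = V_G − I_D·R_S = 3.71 − 0.15·I_D.
Substituting gives 0.00484·I_D² − 1.09·I_D + 0.43 = 0, with roots I_D = 0.395 or 225 mA.
The root I_D = 225 mA gives V_GS = -30.1 V ≤ V_t, so take I_D = 0.395 mA.
Then V_GS = 3.66 V and V_DS = V_DD − I_D(R_D+R_S) = 18 − 0.395×1.65 = 17.3 V.
Saturation requires V_DS ≥ V_GS − V_t = 1.36 V; 17.3 ≥ 1.36 ✓.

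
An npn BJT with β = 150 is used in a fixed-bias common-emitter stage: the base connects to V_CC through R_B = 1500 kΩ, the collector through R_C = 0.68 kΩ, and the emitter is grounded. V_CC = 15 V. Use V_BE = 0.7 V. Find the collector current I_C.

Base loop: V_CC = I_B·R_B + V_BE, so I_B = (15 − 0.7)/1500 kΩ = 0.00953 mA.
In the active region I_C = β·I_B = 150 × 0.00953 = 1.43 mA.
Collector loop: V_CE = V_CC − I_C·R_C = 15 − 1.43×0.68 = 14 V.
Since V_CE = 14 V > V_CE(sat) ≈ 0.2 V, the transistor is in the active region as assumed.

I_C ≈ 1.4 mA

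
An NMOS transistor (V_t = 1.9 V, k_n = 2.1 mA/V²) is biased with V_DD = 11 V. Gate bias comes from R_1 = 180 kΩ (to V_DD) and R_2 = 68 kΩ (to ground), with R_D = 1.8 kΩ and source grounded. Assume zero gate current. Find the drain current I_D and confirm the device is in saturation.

V_G = V_DD·R_2/(R_1+R_2) = 11×68/248 = 3.02 V. With the source grounded, V_GS = V_G = 3.02 V.
Assume saturation: I_D = (k_n/2)(V_GS − V_t)² = (2.1/2)×(3.02 − 1.9)² = 1.05×1.12² = 1.31 mA.
V_DS = V_DD − I_D·R_D = 11 − 1.31×1.8 = 8.65 V.
Saturation requires V_DS ≥ V_GS − V_t = 1.12 V; 8.65 ≥ 1.12 ✓.

I_D ≈ 1.3 mA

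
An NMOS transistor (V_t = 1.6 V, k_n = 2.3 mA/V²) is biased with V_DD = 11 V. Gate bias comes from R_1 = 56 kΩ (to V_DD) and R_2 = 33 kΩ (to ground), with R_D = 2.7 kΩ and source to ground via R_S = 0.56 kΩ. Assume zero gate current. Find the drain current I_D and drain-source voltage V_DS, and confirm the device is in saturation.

V_G = V_DD·R_2/(R_1+R_2) = 11×33/89 = 4.08 V.
Assume saturation: I_D = (k_n/2)(V_GS − V_t)² with V_GS = V_G − I_D·R_S = 4.08 − 0.56·I_D.
Substituting gives 0.361·I_D² − 4.19·I_D + 7.07 = 0, with roots I_D = 2.04 or 9.58 mA.
The root I_D = 9.58 mA gives V_GS = -1.29 V ≤ V_t, so take I_D = 2.04 mA.
Then V_GS = 2.93 V and V_DS = V_DD − I_D(R_D+R_S) = 11 − 2.04×3.26 = 4.33 V.
Saturation requires V_DS ≥ V_GS − V_t = 1.33 V; 4.33 ≥ 1.33 ✓.

I_D ≈ 2 mA, V_DS ≈ 4.3 V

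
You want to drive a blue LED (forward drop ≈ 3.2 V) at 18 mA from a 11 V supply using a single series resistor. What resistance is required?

The resistor drops V_S − V_D = 11 − 3.2 = 7.8 V at 18 mA.
R = 7.8 V / 18 mA = 0.433 kΩ.

R ≈ 0.43 kΩ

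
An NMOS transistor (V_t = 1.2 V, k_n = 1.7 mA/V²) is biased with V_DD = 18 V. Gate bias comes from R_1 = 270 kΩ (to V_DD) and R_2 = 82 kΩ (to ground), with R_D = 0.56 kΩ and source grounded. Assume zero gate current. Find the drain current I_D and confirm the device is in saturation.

V_G = V_DD·R_2/(R_1+R_2) = 18×82/352 = 4.19 V. With the source grounded, V_GS = V_G = 4.19 V.
Assume saturation: I_D = (k_n/2)(V_GS − V_t)² = (1.7/2)×(4.19 − 1.2)² = 0.85×2.99² = 7.62 mA.
V_DS = V_DD − I_D·R_D = 18 − 7.62×0.56 = 13.7 V.
Saturation requires V_DS ≥ V_GS − V_t = 2.99 V; 13.7 ≥ 2.99 ✓.

I_D ≈ 7.6 mA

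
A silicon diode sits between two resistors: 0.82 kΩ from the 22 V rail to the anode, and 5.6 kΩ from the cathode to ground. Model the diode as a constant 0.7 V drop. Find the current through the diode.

The two resistors are in series with the diode, so KVL gives 22 = I·0.82 + 0.7 + I·5.6.
I = (22 − 0.7) / (0.82 + 5.6) kΩ = 21.3 / 6.42 = 3.32 mA.

I ≈ 3.3 mA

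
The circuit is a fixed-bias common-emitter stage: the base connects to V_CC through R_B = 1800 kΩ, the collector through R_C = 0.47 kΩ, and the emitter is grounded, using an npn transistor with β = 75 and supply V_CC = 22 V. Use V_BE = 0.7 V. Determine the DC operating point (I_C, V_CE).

Base loop: V_CC = I_B·R_B + V_BE, so I_B = (22 − 0.7)/1800 kΩ = 0.0118 mA.
In the active region I_C = β·I_B = 75 × 0.0118 = 0.888 mA.
Collector loop: V_CE = V_CC − I_C·R_C = 22 − 0.888×0.47 = 21.6 V.
Since V_CE = 21.6 V > V_CE(sat) ≈ 0.2 V, the transistor is in the active region as assumed.

I_C ≈ 0.89 mA, V_CE ≈ 22 V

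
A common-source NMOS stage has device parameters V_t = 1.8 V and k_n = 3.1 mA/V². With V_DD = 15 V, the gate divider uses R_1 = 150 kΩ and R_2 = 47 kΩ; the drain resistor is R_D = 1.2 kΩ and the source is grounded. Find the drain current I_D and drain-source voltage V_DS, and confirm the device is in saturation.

V_G = V_DD·R_2/(R_1+R_2) = 15×47/197 = 3.58 V. With the source grounded, V_GS = V_G = 3.58 V.
Assume saturation: I_D = (k_n/2)(V_GS − V_t)² = (3.1/2)×(3.58 − 1.8)² = 1.55×1.78² = 4.9 mA.
V_DS = V_DD − I_D·R_D = 15 − 4.9×1.2 = 9.12 V.
Saturation requires V_DS ≥ V_GS − V_t = 1.78 V; 9.12 ≥ 1.78 ✓.

I_D ≈ 4.9 mA, V_DS ≈ 9.1 V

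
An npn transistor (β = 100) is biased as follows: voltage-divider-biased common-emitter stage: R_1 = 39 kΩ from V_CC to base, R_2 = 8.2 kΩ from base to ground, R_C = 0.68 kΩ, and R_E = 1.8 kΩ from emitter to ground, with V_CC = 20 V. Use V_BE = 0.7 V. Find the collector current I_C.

I_C ≈ 1.5 mA

Thevenize the base divider: V_Th = V_CC·R_2/(R_1+R_2) = 20×8.2/47.2 = 3.47 V, R_Th = R_1‖R_2 = 6.78 kΩ.
Base-emitter loop: V_Th = I_B·R_Th + V_BE + (β+1)I_B·R_E, so I_B = (3.47 − 0.7) / (6.78 + 101×1.8) = 0.0147 mA.
I_C = β·I_B = 100×0.0147 = 1.47 mA, and I_E = (β+1)I_B = 1.49 mA.
V_CE = V_CC − I_C·R_C − I_E·R_E = 20 − 1.47×0.68 − 1.49×1.8 = 16.3 V.
V_CE = 16.3 V > 0.2 V confirms active-region operation.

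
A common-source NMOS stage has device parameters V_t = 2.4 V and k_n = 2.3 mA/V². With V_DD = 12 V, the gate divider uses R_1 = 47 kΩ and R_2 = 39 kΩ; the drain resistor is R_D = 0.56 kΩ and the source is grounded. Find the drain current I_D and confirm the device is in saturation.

V_G = V_DD·R_2/(R_1+R_2) = 12×39/86 = 5.44 V. With the source grounded, V_GS = V_G = 5.44 V.
Assume saturation: I_D = (k_n/2)(V_GS − V_t)² = (2.3/2)×(5.44 − 2.4)² = 1.15×3.04² = 10.6 mA.
V_DS = V_DD − I_D·R_D = 12 − 10.6×0.56 = 6.04 V.
Saturation requires V_DS ≥ V_GS − V_t = 3.04 V; 6.04 ≥ 3.04 ✓.

I_D ≈ 11 mA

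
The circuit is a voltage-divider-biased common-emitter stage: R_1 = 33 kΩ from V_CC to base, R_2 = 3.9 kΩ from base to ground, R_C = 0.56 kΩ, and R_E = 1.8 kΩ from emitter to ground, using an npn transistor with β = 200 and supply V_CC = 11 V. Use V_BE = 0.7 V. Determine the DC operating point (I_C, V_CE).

I_C ≈ 0.25 mA, V_CE ≈ 10 V

Thevenize the base divider: V_Th = V_CC·R_2/(R_1+R_2) = 11×3.9/36.9 = 1.16 V, R_Th = R_1‖R_2 = 3.49 kΩ.
Base-emitter loop: V_Th = I_B·R_Th + V_BE + (β+1)I_B·R_E, so I_B = (1.16 − 0.7) / (3.49 + 201×1.8) = 0.00127 mA.
I_C = β·I_B = 200×0.00127 = 0.253 mA, and I_E = (β+1)I_B = 0.255 mA.
V_CE = V_CC − I_C·R_C − I_E·R_E = 11 − 0.253×0.56 − 0.255×1.8 = 10.4 V.
V_CE = 10.4 V > 0.2 V confirms active-region operation.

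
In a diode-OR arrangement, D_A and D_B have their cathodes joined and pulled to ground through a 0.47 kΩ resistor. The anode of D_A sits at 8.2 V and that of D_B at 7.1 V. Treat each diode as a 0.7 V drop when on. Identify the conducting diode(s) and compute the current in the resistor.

Only D_A conducts; I_R ≈ 16 mA

Assume both conduct. Then node N would need to be at both 8.2−0.7 = 7.5 V and 7.1−0.7 = 6.4 V, which is impossible.
Assume only D_A conducts: V_N = 8.2 − 0.7 = 7.5 V, so I_R = 7.5/0.47 = 16 mA.
Check D_B: its anode-to-cathode voltage is 7.1 − 7.5 = -0.4 V < 0.7 V, so it is off. The assumption is consistent.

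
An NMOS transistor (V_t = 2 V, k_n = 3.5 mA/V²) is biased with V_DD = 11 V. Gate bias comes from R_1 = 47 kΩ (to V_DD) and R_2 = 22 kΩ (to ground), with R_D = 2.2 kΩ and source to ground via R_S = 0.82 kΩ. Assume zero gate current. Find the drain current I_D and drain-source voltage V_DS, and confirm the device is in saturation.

I_D ≈ 0.94 mA, V_DS ≈ 8.2 V

V_G = V_DD·R_2/(R_1+R_2) = 11×22/69 = 3.51 V.
Assume saturation: I_D = (k_n/2)(V_GS − V_t)² with V_GS = V_G − I_D·R_S = 3.51 − 0.82·I_D.
Substituting gives 1.18·I_D² − 5.33·I_D + 3.98 = 0, with roots I_D = 0.943 or 3.58 mA.
The root I_D = 3.58 mA gives V_GS = 0.569 V ≤ V_t, so take I_D = 0.943 mA.
Then V_GS = 2.73 V and V_DS = V_DD − I_D(R_D+R_S) = 11 − 0.943×3.02 = 8.15 V.
Saturation requires V_DS ≥ V_GS − V_t = 0.734 V; 8.15 ≥ 0.734 ✓.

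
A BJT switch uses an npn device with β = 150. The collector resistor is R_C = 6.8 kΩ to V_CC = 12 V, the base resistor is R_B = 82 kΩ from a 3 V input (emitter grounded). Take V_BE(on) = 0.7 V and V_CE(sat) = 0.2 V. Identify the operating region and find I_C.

Assume active: I_B = (3 − 0.7)/82 = 0.028 mA, giving I_C = β·I_B = 4.21 mA.
But then V_CE = 12 − 4.21×6.8 = -16.6 V < V_CE(sat) = 0.2 V — impossible in the active region.
So the transistor is saturated. With V_CE = 0.2 V, I_C = (V_CC − 0.2)/R_C = 11.8/6.8 = 1.74 mA.
Check: β·I_B = 4.21 mA > I_C = 1.74 mA, confirming saturation.

saturation; I_C ≈ 1.7 mA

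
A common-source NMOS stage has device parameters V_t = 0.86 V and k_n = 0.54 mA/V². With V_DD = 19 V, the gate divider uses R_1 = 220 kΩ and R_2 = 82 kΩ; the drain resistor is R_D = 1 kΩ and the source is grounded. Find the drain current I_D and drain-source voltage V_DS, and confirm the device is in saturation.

I_D ≈ 5 mA, V_DS ≈ 14 V

V_G = V_DD·R_2/(R_1+R_2) = 19×82/302 = 5.16 V. With the source grounded, V_GS = V_G = 5.16 V.
Assume saturation: I_D = (k_n/2)(V_GS − V_t)² = (0.54/2)×(5.16 − 0.86)² = 0.27×4.3² = 4.99 mA.
V_DS = V_DD − I_D·R_D = 19 − 4.99×1 = 14 V.
Saturation requires V_DS ≥ V_GS − V_t = 4.3 V; 14 ≥ 4.3 ✓.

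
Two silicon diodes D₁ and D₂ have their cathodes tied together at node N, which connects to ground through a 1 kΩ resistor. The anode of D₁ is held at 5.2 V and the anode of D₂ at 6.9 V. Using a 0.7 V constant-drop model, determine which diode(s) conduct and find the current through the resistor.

Assume both conduct. Then node N would need to be at both 5.2−0.7 = 4.5 V and 6.9−0.7 = 6.2 V, which is impossible.
Assume only D₂ conducts: V_N = 6.9 − 0.7 = 6.2 V, so I_R = 6.2/1 = 6.2 mA.
Check D₁: its anode-to-cathode voltage is 5.2 − 6.2 = -1 V < 0.7 V, so it is off. The assumption is consistent.

Only D₂ conducts; I_R ≈ 6.2 mA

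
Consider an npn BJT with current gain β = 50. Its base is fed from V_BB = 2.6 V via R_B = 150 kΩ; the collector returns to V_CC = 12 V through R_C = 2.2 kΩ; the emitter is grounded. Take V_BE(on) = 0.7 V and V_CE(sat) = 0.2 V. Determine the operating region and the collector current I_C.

Assume active. Base-emitter loop: I_B = (V_BB − V_BE)/R_B = (2.6 − 0.7)/150 = 0.0127 mA.
I_C = β·I_B = 50×0.0127 = 0.633 mA.
V_CE = V_CC − I_C·R_C = 12 − 0.633×2.2 = 10.6 V > V_CE(sat), so the active-region assumption holds.

active; I_C ≈ 0.63 mA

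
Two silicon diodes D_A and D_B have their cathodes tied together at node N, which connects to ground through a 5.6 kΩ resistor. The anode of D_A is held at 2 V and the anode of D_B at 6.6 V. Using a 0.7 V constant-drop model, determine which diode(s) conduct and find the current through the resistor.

Only D_B conducts; I_R ≈ 1.1 mA

Assume both conduct. Then node N would need to be at both 2−0.7 = 1.3 V and 6.6−0.7 = 5.9 V, which is impossible.
Assume only D_B conducts: V_N = 6.6 − 0.7 = 5.9 V, so I_R = 5.9/5.6 = 1.05 mA.
Check D_A: its anode-to-cathode voltage is 2 − 5.9 = -3.9 V < 0.7 V, so it is off. The assumption is consistent.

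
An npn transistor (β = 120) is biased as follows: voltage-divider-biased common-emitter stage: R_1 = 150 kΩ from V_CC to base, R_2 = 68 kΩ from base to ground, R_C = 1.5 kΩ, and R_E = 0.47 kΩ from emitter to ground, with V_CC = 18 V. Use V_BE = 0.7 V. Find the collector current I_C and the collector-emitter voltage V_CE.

I_C ≈ 5.7 mA, V_CE ≈ 6.8 V

Thevenize the base divider: V_Th = V_CC·R_2/(R_1+R_2) = 18×68/218 = 5.61 V, R_Th = R_1‖R_2 = 46.8 kΩ.
Base-emitter loop: V_Th = I_B·R_Th + V_BE + (β+1)I_B·R_E, so I_B = (5.61 − 0.7) / (46.8 + 121×0.47) = 0.0474 mA.
I_C = β·I_B = 120×0.0474 = 5.69 mA, and I_E = (β+1)I_B = 5.74 mA.
V_CE = V_CC − I_C·R_C − I_E·R_E = 18 − 5.69×1.5 − 5.74×0.47 = 6.77 V.
V_CE = 6.77 V > 0.2 V confirms active-region operation.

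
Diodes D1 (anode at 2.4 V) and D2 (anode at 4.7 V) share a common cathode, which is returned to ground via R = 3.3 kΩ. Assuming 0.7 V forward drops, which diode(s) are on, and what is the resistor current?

Assume both conduct. Then node N would need to be at both 2.4−0.7 = 1.7 V and 4.7−0.7 = 4 V, which is impossible.
Assume only D2 conducts: V_N = 4.7 − 0.7 = 4 V, so I_R = 4/3.3 = 1.21 mA.
Check D1: its anode-to-cathode voltage is 2.4 − 4 = -1.6 V < 0.7 V, so it is off. The assumption is consistent.

Only D2 conducts; I_R ≈ 1.2 mA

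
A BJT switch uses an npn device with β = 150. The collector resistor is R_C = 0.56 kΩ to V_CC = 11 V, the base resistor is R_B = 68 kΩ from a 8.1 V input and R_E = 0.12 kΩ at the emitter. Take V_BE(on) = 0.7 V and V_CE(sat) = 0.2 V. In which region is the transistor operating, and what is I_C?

Assume active. Base-emitter loop: I_B = (V_BB − V_BE)/(R_B + (β+1)R_E) = (8.1 − 0.7)/(68 + 151×0.12) = 0.0859 mA.
I_C = β·I_B = 150×0.0859 = 12.9 mA.
V_CE = V_CC − I_C·R_C − I_E·R_E = 11 − 12.9×0.56 − 13×0.12 = 2.23 V > V_CE(sat), so the active-region assumption holds.

active; I_C ≈ 13 mA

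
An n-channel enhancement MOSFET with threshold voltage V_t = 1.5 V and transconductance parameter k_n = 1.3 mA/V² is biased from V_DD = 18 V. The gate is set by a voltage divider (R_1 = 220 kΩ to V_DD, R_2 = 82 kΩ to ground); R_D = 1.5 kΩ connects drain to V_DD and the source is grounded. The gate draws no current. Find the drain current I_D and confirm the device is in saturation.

V_G = V_DD·R_2/(R_1+R_2) = 18×82/302 = 4.89 V. With the source grounded, V_GS = V_G = 4.89 V.
Assume saturation: I_D = (k_n/2)(V_GS − V_t)² = (1.3/2)×(4.89 − 1.5)² = 0.65×3.39² = 7.46 mA.
V_DS = V_DD − I_D·R_D = 18 − 7.46×1.5 = 6.81 V.
Saturation requires V_DS ≥ V_GS − V_t = 3.39 V; 6.81 ≥ 3.39 ✓.

I_D ≈ 7.5 mA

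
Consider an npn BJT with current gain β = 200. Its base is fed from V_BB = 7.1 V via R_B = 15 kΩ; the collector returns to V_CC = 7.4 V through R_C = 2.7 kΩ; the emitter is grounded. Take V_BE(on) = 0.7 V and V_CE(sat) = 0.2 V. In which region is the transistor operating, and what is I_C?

Assume active: I_B = (7.1 − 0.7)/15 = 0.427 mA, giving I_C = β·I_B = 85.3 mA.
But then V_CE = 7.4 − 85.3×2.7 = -223 V < V_CE(sat) = 0.2 V — impossible in the active region.
So the transistor is saturated. With V_CE = 0.2 V, I_C = (V_CC − 0.2)/R_C = 7.2/2.7 = 2.67 mA.
Check: β·I_B = 85.3 mA > I_C = 2.67 mA, confirming saturation.

saturation; I_C ≈ 2.7 mA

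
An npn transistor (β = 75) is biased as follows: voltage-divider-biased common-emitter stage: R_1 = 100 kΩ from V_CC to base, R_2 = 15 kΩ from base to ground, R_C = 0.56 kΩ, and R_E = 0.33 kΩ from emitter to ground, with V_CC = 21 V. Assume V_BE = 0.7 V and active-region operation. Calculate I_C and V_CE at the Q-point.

I_C ≈ 4 mA, V_CE ≈ 17 V

Thevenize the base divider: V_Th = V_CC·R_2/(R_1+R_2) = 21×15/115 = 2.74 V, R_Th = R_1‖R_2 = 13 kΩ.
Base-emitter loop: V_Th = I_B·R_Th + V_BE + (β+1)I_B·R_E, so I_B = (2.74 − 0.7) / (13 + 76×0.33) = 0.0535 mA.
I_C = β·I_B = 75×0.0535 = 4.01 mA, and I_E = (β+1)I_B = 4.07 mA.
V_CE = V_CC − I_C·R_C − I_E·R_E = 21 − 4.01×0.56 − 4.07×0.33 = 17.4 V.
V_CE = 17.4 V > 0.2 V confirms active-region operation.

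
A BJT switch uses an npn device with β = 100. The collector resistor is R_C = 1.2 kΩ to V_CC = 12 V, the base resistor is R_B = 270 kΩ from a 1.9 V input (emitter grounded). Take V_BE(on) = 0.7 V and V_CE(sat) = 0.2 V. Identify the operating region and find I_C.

Assume active. Base-emitter loop: I_B = (V_BB − V_BE)/R_B = (1.9 − 0.7)/270 = 0.00444 mA.
I_C = β·I_B = 100×0.00444 = 0.444 mA.
V_CE = V_CC − I_C·R_C = 12 − 0.444×1.2 = 11.5 V > V_CE(sat), so the active-region assumption holds.

active; I_C ≈ 0.44 mA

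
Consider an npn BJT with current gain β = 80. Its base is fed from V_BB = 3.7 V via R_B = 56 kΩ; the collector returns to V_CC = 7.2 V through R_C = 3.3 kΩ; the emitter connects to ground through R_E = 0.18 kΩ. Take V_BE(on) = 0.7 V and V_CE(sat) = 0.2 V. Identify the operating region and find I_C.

Assume active: I_B = (3.7 − 0.7)/(56 + 81×0.18) = 0.0425 mA, I_C = β·I_B = 3.4 mA.
Then V_CE = 7.2 − 3.4×3.3 − 3.44×0.18 = -4.64 V < 0.2 V — the active assumption fails.
Re-solve with V_CE = 0.2 V. KCL at the emitter: V_E/R_E = (V_BB−0.7−V_E)/R_B + (V_CC−0.2−V_E)/R_C, giving V_E = 0.37 V.
I_C = (V_CC − 0.2 − V_E)/R_C = (7 − 0.37)/3.3 = 2.01 mA.
Check: I_B = (3 − 0.37)/56 = 0.047 mA, and β·I_B = 3.76 mA > I_C, confirming saturation.

saturation; I_C ≈ 2 mA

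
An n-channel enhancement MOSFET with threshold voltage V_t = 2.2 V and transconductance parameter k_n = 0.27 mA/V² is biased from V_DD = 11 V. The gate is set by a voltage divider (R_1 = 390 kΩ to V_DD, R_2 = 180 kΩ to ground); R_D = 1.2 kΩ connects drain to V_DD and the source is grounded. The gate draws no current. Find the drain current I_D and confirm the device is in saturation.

I_D ≈ 0.22 mA

V_G = V_DD·R_2/(R_1+R_2) = 11×180/570 = 3.47 V. With the source grounded, V_GS = V_G = 3.47 V.
Assume saturation: I_D = (k_n/2)(V_GS − V_t)² = (0.27/2)×(3.47 − 2.2)² = 0.135×1.27² = 0.219 mA.
V_DS = V_DD − I_D·R_D = 11 − 0.219×1.2 = 10.7 V.
Saturation requires V_DS ≥ V_GS − V_t = 1.27 V; 10.7 ≥ 1.27 ✓.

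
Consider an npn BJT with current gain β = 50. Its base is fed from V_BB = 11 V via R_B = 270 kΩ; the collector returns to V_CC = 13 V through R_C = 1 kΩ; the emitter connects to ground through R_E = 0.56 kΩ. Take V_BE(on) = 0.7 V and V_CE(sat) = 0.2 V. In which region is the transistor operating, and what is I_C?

Assume active. Base-emitter loop: I_B = (V_BB − V_BE)/(R_B + (β+1)R_E) = (11 − 0.7)/(270 + 51×0.56) = 0.0345 mA.
I_C = β·I_B = 50×0.0345 = 1.72 mA.
V_CE = V_CC − I_C·R_C − I_E·R_E = 13 − 1.72×1 − 1.76×0.56 = 10.3 V > V_CE(sat), so the active-region assumption holds.

active; I_C ≈ 1.7 mA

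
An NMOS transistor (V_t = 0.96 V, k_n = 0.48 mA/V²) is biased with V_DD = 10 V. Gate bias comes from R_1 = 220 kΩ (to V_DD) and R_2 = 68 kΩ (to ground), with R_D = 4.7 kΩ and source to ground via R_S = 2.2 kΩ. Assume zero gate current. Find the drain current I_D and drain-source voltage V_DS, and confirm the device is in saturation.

V_G = V_DD·R_2/(R_1+R_2) = 10×68/288 = 2.36 V.
Assume saturation: I_D = (k_n/2)(V_GS − V_t)² with V_GS = V_G − I_D·R_S = 2.36 − 2.2·I_D.
Substituting gives 1.16·I_D² − 2.48·I_D + 0.471 = 0, with roots I_D = 0.211 or 1.92 mA.
The root I_D = 1.92 mA gives V_GS = -1.87 V ≤ V_t, so take I_D = 0.211 mA.
Then V_GS = 1.9 V and V_DS = V_DD − I_D(R_D+R_S) = 10 − 0.211×6.9 = 8.55 V.
Saturation requires V_DS ≥ V_GS − V_t = 0.937 V; 8.55 ≥ 0.937 ✓.

I_D ≈ 0.21 mA, V_DS ≈ 8.5 V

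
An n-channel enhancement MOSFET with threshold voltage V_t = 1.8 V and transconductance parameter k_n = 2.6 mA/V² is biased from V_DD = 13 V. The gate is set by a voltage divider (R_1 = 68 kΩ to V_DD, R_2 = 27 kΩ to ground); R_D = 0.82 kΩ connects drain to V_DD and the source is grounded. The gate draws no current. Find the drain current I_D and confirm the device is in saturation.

I_D ≈ 4.7 mA

V_G = V_DD·R_2/(R_1+R_2) = 13×27/95 = 3.69 V. With the source grounded, V_GS = V_G = 3.69 V.
Assume saturation: I_D = (k_n/2)(V_GS − V_t)² = (2.6/2)×(3.69 − 1.8)² = 1.3×1.89² = 4.67 mA.
V_DS = V_DD − I_D·R_D = 13 − 4.67×0.82 = 9.17 V.
Saturation requires V_DS ≥ V_GS − V_t = 1.89 V; 9.17 ≥ 1.89 ✓.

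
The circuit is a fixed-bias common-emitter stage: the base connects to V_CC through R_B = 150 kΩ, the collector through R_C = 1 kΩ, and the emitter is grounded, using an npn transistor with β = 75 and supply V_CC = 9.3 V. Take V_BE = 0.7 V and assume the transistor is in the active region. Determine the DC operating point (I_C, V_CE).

Base loop: V_CC = I_B·R_B + V_BE, so I_B = (9.3 − 0.7)/150 kΩ = 0.0573 mA.
In the active region I_C = β·I_B = 75 × 0.0573 = 4.3 mA.
Collector loop: V_CE = V_CC − I_C·R_C = 9.3 − 4.3×1 = 5 V.
Since V_CE = 5 V > V_CE(sat) ≈ 0.2 V, the transistor is in the active region as assumed.

I_C ≈ 4.3 mA, V_CE ≈ 5 V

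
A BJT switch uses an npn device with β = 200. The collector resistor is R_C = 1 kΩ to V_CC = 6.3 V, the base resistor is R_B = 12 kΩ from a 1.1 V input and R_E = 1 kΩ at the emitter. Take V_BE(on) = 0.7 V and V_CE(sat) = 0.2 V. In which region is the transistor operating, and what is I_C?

active; I_C ≈ 0.38 mA

Assume active. Base-emitter loop: I_B = (V_BB − V_BE)/(R_B + (β+1)R_E) = (1.1 − 0.7)/(12 + 201×1) = 0.00188 mA.
I_C = β·I_B = 200×0.00188 = 0.376 mA.
V_CE = V_CC − I_C·R_C − I_E·R_E = 6.3 − 0.376×1 − 0.377×1 = 5.55 V > V_CE(sat), so the active-region assumption holds.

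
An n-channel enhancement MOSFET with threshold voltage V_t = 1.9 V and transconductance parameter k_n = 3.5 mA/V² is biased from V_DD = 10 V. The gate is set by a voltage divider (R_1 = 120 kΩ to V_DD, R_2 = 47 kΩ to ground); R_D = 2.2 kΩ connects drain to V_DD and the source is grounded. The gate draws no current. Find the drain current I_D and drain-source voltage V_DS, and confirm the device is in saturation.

I_D ≈ 1.5 mA, V_DS ≈ 6.8 V

V_G = V_DD·R_2/(R_1+R_2) = 10×47/167 = 2.81 V. With the source grounded, V_GS = V_G = 2.81 V.
Assume saturation: I_D = (k_n/2)(V_GS − V_t)² = (3.5/2)×(2.81 − 1.9)² = 1.75×0.914² = 1.46 mA.
V_DS = V_DD − I_D·R_D = 10 − 1.46×2.2 = 6.78 V.
Saturation requires V_DS ≥ V_GS − V_t = 0.914 V; 6.78 ≥ 0.914 ✓.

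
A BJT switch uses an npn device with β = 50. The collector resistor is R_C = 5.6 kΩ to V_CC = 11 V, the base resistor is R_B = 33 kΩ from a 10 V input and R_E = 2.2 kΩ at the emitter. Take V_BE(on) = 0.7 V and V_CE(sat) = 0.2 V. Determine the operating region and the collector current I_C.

Assume active: I_B = (10 − 0.7)/(33 + 51×2.2) = 0.064 mA, I_C = β·I_B = 3.2 mA.
Then V_CE = 11 − 3.2×5.6 − 3.27×2.2 = -14.1 V < 0.2 V — the active assumption fails.
Re-solve with V_CE = 0.2 V. KCL at the emitter: V_E/R_E = (V_BB−0.7−V_E)/R_B + (V_CC−0.2−V_E)/R_C, giving V_E = 3.33 V.
I_C = (V_CC − 0.2 − V_E)/R_C = (10.8 − 3.33)/5.6 = 1.33 mA.
Check: I_B = (9.3 − 3.33)/33 = 0.181 mA, and β·I_B = 9.04 mA > I_C, confirming saturation.

saturation; I_C ≈ 1.3 mA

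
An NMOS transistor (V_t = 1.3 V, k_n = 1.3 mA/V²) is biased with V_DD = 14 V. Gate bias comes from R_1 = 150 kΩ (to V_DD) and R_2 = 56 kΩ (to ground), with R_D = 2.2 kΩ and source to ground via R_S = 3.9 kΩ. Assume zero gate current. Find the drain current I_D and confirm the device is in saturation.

I_D ≈ 0.43 mA

V_G = V_DD·R_2/(R_1+R_2) = 14×56/206 = 3.81 V.
Assume saturation: I_D = (k_n/2)(V_GS − V_t)² with V_GS = V_G − I_D·R_S = 3.81 − 3.9·I_D.
Substituting gives 9.89·I_D² − 13.7·I_D + 4.08 = 0, with roots I_D = 0.433 or 0.953 mA.
The root I_D = 0.953 mA gives V_GS = 0.0892 V ≤ V_t, so take I_D = 0.433 mA.
Then V_GS = 2.12 V and V_DS = V_DD − I_D(R_D+R_S) = 14 − 0.433×6.1 = 11.4 V.
Saturation requires V_DS ≥ V_GS − V_t = 0.816 V; 11.4 ≥ 0.816 ✓.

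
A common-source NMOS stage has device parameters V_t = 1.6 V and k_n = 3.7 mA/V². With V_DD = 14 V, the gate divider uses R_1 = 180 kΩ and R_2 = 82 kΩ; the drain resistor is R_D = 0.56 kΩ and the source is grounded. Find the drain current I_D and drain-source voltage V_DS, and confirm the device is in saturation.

V_G = V_DD·R_2/(R_1+R_2) = 14×82/262 = 4.38 V. With the source grounded, V_GS = V_G = 4.38 V.
Assume saturation: I_D = (k_n/2)(V_GS − V_t)² = (3.7/2)×(4.38 − 1.6)² = 1.85×2.78² = 14.3 mA.
V_DS = V_DD − I_D·R_D = 14 − 14.3×0.56 = 5.98 V.
Saturation requires V_DS ≥ V_GS − V_t = 2.78 V; 5.98 ≥ 2.78 ✓.

I_D ≈ 14 mA, V_DS ≈ 6 V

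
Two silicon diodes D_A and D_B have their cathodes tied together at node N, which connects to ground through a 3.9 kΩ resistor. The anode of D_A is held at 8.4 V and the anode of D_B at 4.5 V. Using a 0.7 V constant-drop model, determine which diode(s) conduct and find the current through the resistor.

Assume both conduct. Then node N would need to be at both 8.4−0.7 = 7.7 V and 4.5−0.7 = 3.8 V, which is impossible.
Assume only D_A conducts: V_N = 8.4 − 0.7 = 7.7 V, so I_R = 7.7/3.9 = 1.97 mA.
Check D_B: its anode-to-cathode voltage is 4.5 − 7.7 = -3.2 V < 0.7 V, so it is off. The assumption is consistent.

Only D_A conducts; I_R ≈ 2 mA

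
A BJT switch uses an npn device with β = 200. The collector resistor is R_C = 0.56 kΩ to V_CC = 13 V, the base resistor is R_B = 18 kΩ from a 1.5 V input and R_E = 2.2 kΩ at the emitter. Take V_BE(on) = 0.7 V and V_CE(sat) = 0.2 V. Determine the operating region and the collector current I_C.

Assume active. Base-emitter loop: I_B = (V_BB − V_BE)/(R_B + (β+1)R_E) = (1.5 − 0.7)/(18 + 201×2.2) = 0.00174 mA.
I_C = β·I_B = 200×0.00174 = 0.348 mA.
V_CE = V_CC − I_C·R_C − I_E·R_E = 13 − 0.348×0.56 − 0.349×2.2 = 12 V > V_CE(sat), so the active-region assumption holds.

active; I_C ≈ 0.35 mA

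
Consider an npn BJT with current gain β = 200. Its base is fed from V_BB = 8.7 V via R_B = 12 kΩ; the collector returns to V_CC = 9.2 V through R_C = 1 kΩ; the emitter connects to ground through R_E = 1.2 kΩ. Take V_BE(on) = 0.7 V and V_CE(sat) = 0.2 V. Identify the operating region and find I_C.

Assume active: I_B = (8.7 − 0.7)/(12 + 201×1.2) = 0.0316 mA, I_C = β·I_B = 6.32 mA.
Then V_CE = 9.2 − 6.32×1 − 6.35×1.2 = -4.74 V < 0.2 V — the active assumption fails.
Re-solve with V_CE = 0.2 V. KCL at the emitter: V_E/R_E = (V_BB−0.7−V_E)/R_B + (V_CC−0.2−V_E)/R_C, giving V_E = 5.04 V.
I_C = (V_CC − 0.2 − V_E)/R_C = (9 − 5.04)/1 = 3.96 mA.
Check: I_B = (8 − 5.04)/12 = 0.246 mA, and β·I_B = 49.3 mA > I_C, confirming saturation.

saturation; I_C ≈ 4 mA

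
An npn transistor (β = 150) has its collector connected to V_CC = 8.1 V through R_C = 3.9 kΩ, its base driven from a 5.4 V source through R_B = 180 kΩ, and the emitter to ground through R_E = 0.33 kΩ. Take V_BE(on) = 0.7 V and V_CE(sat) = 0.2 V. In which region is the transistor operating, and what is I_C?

Assume active: I_B = (5.4 − 0.7)/(180 + 151×0.33) = 0.0204 mA, I_C = β·I_B = 3.07 mA.
Then V_CE = 8.1 − 3.07×3.9 − 3.09×0.33 = -4.88 V < 0.2 V — the active assumption fails.
Re-solve with V_CE = 0.2 V. KCL at the emitter: V_E/R_E = (V_BB−0.7−V_E)/R_B + (V_CC−0.2−V_E)/R_C, giving V_E = 0.623 V.
I_C = (V_CC − 0.2 − V_E)/R_C = (7.9 − 0.623)/3.9 = 1.87 mA.
Check: I_B = (4.7 − 0.623)/180 = 0.0226 mA, and β·I_B = 3.4 mA > I_C, confirming saturation.

saturation; I_C ≈ 1.9 mA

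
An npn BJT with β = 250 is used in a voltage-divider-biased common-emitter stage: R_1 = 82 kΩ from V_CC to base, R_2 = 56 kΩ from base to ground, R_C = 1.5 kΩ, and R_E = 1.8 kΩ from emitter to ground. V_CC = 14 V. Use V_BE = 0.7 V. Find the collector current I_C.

Thevenize the base divider: V_Th = V_CC·R_2/(R_1+R_2) = 14×56/138 = 5.68 V, R_Th = R_1‖R_2 = 33.3 kΩ.
Base-emitter loop: V_Th = I_B·R_Th + V_BE + (β+1)I_B·R_E, so I_B = (5.68 − 0.7) / (33.3 + 251×1.8) = 0.0103 mA.
I_C = β·I_B = 250×0.0103 = 2.57 mA, and I_E = (β+1)I_B = 2.58 mA.
V_CE = V_CC − I_C·R_C − I_E·R_E = 14 − 2.57×1.5 − 2.58×1.8 = 5.51 V.
V_CE = 5.51 V > 0.2 V confirms active-region operation.

I_C ≈ 2.6 mA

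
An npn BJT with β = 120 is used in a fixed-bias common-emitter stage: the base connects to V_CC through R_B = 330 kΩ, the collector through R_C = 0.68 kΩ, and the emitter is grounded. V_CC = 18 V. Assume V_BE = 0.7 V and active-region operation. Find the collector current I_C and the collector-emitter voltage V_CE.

I_C ≈ 6.3 mA, V_CE ≈ 14 V

Base loop: V_CC = I_B·R_B + V_BE, so I_B = (18 − 0.7)/330 kΩ = 0.0524 mA.
In the active region I_C = β·I_B = 120 × 0.0524 = 6.29 mA.
Collector loop: V_CE = V_CC − I_C·R_C = 18 − 6.29×0.68 = 13.7 V.
Since V_CE = 13.7 V > V_CE(sat) ≈ 0.2 V, the transistor is in the active region as assumed.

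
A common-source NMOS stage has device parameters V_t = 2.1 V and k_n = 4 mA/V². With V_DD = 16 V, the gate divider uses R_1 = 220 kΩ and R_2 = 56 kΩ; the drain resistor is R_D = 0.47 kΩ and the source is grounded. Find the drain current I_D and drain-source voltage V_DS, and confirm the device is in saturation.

I_D ≈ 2.6 mA, V_DS ≈ 15 V

V_G = V_DD·R_2/(R_1+R_2) = 16×56/276 = 3.25 V. With the source grounded, V_GS = V_G = 3.25 V.
Assume saturation: I_D = (k_n/2)(V_GS − V_t)² = (4/2)×(3.25 − 2.1)² = 2×1.15² = 2.63 mA.
V_DS = V_DD − I_D·R_D = 16 − 2.63×0.47 = 14.8 V.
Saturation requires V_DS ≥ V_GS − V_t = 1.15 V; 14.8 ≥ 1.15 ✓.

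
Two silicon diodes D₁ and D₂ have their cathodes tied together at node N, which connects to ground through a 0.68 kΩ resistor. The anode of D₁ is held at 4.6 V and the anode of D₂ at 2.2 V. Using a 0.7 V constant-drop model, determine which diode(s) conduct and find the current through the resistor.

Only D₁ conducts; I_R ≈ 5.7 mA

Assume both conduct. Then node N would need to be at both 4.6−0.7 = 3.9 V and 2.2−0.7 = 1.5 V, which is impossible.
Assume only D₁ conducts: V_N = 4.6 − 0.7 = 3.9 V, so I_R = 3.9/0.68 = 5.74 mA.
Check D₂: its anode-to-cathode voltage is 2.2 − 3.9 = -1.7 V < 0.7 V, so it is off. The assumption is consistent.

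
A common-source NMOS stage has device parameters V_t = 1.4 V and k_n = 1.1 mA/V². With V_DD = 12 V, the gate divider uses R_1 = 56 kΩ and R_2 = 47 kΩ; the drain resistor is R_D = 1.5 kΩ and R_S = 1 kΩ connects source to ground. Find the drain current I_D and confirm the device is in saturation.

I_D ≈ 2.1 mA

V_G = V_DD·R_2/(R_1+R_2) = 12×47/103 = 5.48 V.
Assume saturation: I_D = (k_n/2)(V_GS − V_t)² with V_GS = V_G − I_D·R_S = 5.48 − 1·I_D.
Substituting gives 0.55·I_D² − 5.48·I_D + 9.14 = 0, with roots I_D = 2.11 or 7.85 mA.
The root I_D = 7.85 mA gives V_GS = -2.38 V ≤ V_t, so take I_D = 2.11 mA.
Then V_GS = 3.36 V and V_DS = V_DD − I_D(R_D+R_S) = 12 − 2.11×2.5 = 6.71 V.
Saturation requires V_DS ≥ V_GS − V_t = 1.96 V; 6.71 ≥ 1.96 ✓.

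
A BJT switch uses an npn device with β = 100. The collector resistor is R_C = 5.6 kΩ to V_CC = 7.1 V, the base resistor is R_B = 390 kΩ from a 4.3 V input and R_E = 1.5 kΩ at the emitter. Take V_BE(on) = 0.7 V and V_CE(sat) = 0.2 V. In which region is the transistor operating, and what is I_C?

Assume active. Base-emitter loop: I_B = (V_BB − V_BE)/(R_B + (β+1)R_E) = (4.3 − 0.7)/(390 + 101×1.5) = 0.00665 mA.
I_C = β·I_B = 100×0.00665 = 0.665 mA.
V_CE = V_CC − I_C·R_C − I_E·R_E = 7.1 − 0.665×5.6 − 0.671×1.5 = 2.37 V > V_CE(sat), so the active-region assumption holds.

active; I_C ≈ 0.66 mA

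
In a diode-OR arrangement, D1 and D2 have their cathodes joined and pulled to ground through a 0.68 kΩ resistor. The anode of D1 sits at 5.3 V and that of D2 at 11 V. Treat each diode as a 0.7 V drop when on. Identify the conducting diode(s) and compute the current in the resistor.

Assume both conduct. Then node N would need to be at both 5.3−0.7 = 4.6 V and 11−0.7 = 10.3 V, which is impossible.
Assume only D2 conducts: V_N = 11 − 0.7 = 10.3 V, so I_R = 10.3/0.68 = 15.1 mA.
Check D1: its anode-to-cathode voltage is 5.3 − 10.3 = -5 V < 0.7 V, so it is off. The assumption is consistent.

Only D2 conducts; I_R ≈ 15 mA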